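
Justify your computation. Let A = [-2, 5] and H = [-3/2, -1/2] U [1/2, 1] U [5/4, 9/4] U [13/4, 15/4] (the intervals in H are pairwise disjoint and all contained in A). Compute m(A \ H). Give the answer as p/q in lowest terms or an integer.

The ambient interval has length m(A) = 5 - (-2) = 7.
Since the holes are disjoint and sit inside A, by finite additivity
  m(H) = sum_i (b_i - a_i), and m(A \ H) = m(A) - m(H).
Computing the hole measures:
  m(H_1) = -1/2 - (-3/2) = 1.
  m(H_2) = 1 - 1/2 = 1/2.
  m(H_3) = 9/4 - 5/4 = 1.
  m(H_4) = 15/4 - 13/4 = 1/2.
Summed: m(H) = 1 + 1/2 + 1 + 1/2 = 3.
So m(A \ H) = 7 - 3 = 4.

4


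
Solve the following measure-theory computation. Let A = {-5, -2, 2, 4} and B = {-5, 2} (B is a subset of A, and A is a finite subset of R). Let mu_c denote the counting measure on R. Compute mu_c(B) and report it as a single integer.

Counting measure assigns mu_c(E) = |E| (number of elements) when E is finite.
B has 2 element(s), so mu_c(B) = 2.

2


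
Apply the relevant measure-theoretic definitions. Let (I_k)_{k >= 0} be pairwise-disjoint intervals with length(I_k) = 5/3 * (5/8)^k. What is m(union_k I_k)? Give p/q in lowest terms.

By countable additivity of the Lebesgue measure on pairwise disjoint measurable sets,
  m(union_{k >= 0} I_k) = sum_{k >= 0} m(I_k) = sum_{k >= 0} a * r^k,
  with a = 5/3 and r = 5/8.
Since 0 < r = 5/8 < 1, the geometric series converges:
  sum_{k >= 0} a * r^k = a / (1 - r).
  = 5/3 / (1 - 5/8)
  = 5/3 / (3/8)
  = 40/9.

40/9


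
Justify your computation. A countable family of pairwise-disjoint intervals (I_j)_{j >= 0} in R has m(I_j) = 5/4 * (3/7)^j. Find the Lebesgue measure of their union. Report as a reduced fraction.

By countable additivity of the Lebesgue measure on pairwise disjoint measurable sets,
  m(union_{j >= 0} I_j) = sum_{j >= 0} m(I_j) = sum_{j >= 0} a * r^j,
  with a = 5/4 and r = 3/7.
Since 0 < r = 3/7 < 1, the geometric series converges:
  sum_{j >= 0} a * r^j = a / (1 - r).
  = 5/4 / (1 - 3/7)
  = 5/4 / (4/7)
  = 35/16.

35/16


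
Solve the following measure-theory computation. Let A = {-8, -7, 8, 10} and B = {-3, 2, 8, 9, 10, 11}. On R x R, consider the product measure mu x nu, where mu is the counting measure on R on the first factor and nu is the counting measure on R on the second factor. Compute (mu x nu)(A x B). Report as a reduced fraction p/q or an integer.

For a measurable rectangle A x B, the product measure satisfies
  (mu x nu)(A x B) = mu(A) * nu(B).
  mu(A) = 4.
  nu(B) = 6.
  (mu x nu)(A x B) = 4 * 6 = 24.

24


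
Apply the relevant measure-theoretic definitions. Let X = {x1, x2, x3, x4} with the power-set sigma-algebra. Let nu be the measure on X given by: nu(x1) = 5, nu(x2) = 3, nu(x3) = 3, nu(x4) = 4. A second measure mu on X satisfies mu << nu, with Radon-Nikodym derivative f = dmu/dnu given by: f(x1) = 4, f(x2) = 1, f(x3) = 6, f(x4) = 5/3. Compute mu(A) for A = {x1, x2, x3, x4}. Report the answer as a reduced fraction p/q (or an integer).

By the defining property of the Radon-Nikodym derivative, for every measurable set A,
  mu(A) = integral_A f dnu.
Since nu is a discrete measure concentrated on the atoms of X, the integral over A reduces to the sum
  mu(A) = sum_{x in A} f(x) * nu({x}).
Computing each term:
  x1: f(x1) * nu(x1) = 4 * 5 = 20.
  x2: f(x2) * nu(x2) = 1 * 3 = 3.
  x3: f(x3) * nu(x3) = 6 * 3 = 18.
  x4: f(x4) * nu(x4) = 5/3 * 4 = 20/3.
Summing: mu(A) = 20 + 3 + 18 + 20/3 = 143/3.

143/3


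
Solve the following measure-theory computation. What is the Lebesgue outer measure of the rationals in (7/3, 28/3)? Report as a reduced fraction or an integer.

The set Q cap (7/3, 28/3) is countable (a subset of the countable set Q). Lebesgue outer measure of any countable set is 0: each singleton {q} has m*({q}) = 0, and by countable subadditivity m*(union_k {q_k}) <= sum_k m*({q_k}) = sum_k 0 = 0. The reverse inequality m*(E) >= 0 is automatic. So m*(Q cap (7/3, 28/3)) = 0.

0


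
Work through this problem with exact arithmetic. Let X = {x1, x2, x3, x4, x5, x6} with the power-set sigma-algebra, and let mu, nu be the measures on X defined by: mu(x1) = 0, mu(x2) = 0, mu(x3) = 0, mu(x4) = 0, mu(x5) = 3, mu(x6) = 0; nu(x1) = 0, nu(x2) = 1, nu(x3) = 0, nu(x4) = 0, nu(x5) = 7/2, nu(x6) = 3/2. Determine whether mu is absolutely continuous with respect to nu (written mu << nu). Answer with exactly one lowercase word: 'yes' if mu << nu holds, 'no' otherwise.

mu << nu means: every nu-null measurable set is also mu-null; equivalently, for every atom x, if nu({x}) = 0 then mu({x}) = 0.
Checking each atom:
  x1: nu = 0, mu = 0 -> consistent with mu << nu.
  x2: nu = 1 > 0 -> no constraint.
  x3: nu = 0, mu = 0 -> consistent with mu << nu.
  x4: nu = 0, mu = 0 -> consistent with mu << nu.
  x5: nu = 7/2 > 0 -> no constraint.
  x6: nu = 3/2 > 0 -> no constraint.
No atom violates the condition. Therefore mu << nu.

yes


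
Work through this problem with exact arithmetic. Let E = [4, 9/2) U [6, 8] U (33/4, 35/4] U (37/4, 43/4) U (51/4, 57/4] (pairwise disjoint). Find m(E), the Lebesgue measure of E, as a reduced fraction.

For pairwise disjoint intervals, m(union_i I_i) = sum_i m(I_i),
and m is invariant under swapping open/closed endpoints (single points have measure 0).
So m(E) = sum_i (b_i - a_i).
  I_1 has length 9/2 - 4 = 1/2.
  I_2 has length 8 - 6 = 2.
  I_3 has length 35/4 - 33/4 = 1/2.
  I_4 has length 43/4 - 37/4 = 3/2.
  I_5 has length 57/4 - 51/4 = 3/2.
Summing:
  m(E) = 1/2 + 2 + 1/2 + 3/2 + 3/2 = 6.

6


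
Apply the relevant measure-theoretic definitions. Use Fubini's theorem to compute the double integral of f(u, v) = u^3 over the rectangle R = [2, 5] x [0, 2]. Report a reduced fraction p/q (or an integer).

f(u, v) is a tensor product of a function of u and a function of v, and both factors are bounded continuous (hence Lebesgue integrable) on the rectangle, so Fubini's theorem applies:
  integral_R f d(m x m) = (integral_a1^b1 u^3 du) * (integral_a2^b2 1 dv).
Inner integral in u: integral_{2}^{5} u^3 du = (5^4 - 2^4)/4
  = 609/4.
Inner integral in v: integral_{0}^{2} 1 dv = (2^1 - 0^1)/1
  = 2.
Product: (609/4) * (2) = 609/2.

609/2


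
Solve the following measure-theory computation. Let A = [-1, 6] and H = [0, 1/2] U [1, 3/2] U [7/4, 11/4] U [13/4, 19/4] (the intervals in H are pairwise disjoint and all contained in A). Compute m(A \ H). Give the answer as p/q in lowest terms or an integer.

The ambient interval has length m(A) = 6 - (-1) = 7.
Since the holes are disjoint and sit inside A, by finite additivity
  m(H) = sum_i (b_i - a_i), and m(A \ H) = m(A) - m(H).
Computing the hole measures:
  m(H_1) = 1/2 - 0 = 1/2.
  m(H_2) = 3/2 - 1 = 1/2.
  m(H_3) = 11/4 - 7/4 = 1.
  m(H_4) = 19/4 - 13/4 = 3/2.
Summed: m(H) = 1/2 + 1/2 + 1 + 3/2 = 7/2.
So m(A \ H) = 7 - 7/2 = 7/2.

7/2


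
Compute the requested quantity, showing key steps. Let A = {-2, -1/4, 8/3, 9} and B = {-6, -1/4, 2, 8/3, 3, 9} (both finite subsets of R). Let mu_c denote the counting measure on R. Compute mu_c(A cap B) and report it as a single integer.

Counting measure on a finite set equals cardinality. mu_c(A cap B) = |A cap B| (elements appearing in both).
Enumerating the elements of A that also lie in B gives 3 element(s).
So mu_c(A cap B) = 3.

3


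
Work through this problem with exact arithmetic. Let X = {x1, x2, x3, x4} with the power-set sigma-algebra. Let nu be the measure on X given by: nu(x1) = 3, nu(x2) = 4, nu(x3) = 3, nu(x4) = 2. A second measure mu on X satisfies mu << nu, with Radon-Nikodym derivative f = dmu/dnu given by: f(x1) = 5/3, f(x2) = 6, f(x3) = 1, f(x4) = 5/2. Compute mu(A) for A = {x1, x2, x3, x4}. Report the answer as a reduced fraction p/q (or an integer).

By the defining property of the Radon-Nikodym derivative, for every measurable set A,
  mu(A) = integral_A f dnu.
Since nu is a discrete measure concentrated on the atoms of X, the integral over A reduces to the sum
  mu(A) = sum_{x in A} f(x) * nu({x}).
Computing each term:
  x1: f(x1) * nu(x1) = 5/3 * 3 = 5.
  x2: f(x2) * nu(x2) = 6 * 4 = 24.
  x3: f(x3) * nu(x3) = 1 * 3 = 3.
  x4: f(x4) * nu(x4) = 5/2 * 2 = 5.
Summing: mu(A) = 5 + 24 + 3 + 5 = 37.

37


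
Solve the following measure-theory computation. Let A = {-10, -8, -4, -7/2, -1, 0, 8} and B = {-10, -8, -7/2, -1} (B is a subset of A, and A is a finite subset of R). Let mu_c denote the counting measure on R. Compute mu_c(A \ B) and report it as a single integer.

Counting measure assigns mu_c(E) = |E| (number of elements) when E is finite. For B subset A, A \ B is the set of elements of A not in B, so |A \ B| = |A| - |B|.
|A| = 7, |B| = 4, so mu_c(A \ B) = 7 - 4 = 3.

3


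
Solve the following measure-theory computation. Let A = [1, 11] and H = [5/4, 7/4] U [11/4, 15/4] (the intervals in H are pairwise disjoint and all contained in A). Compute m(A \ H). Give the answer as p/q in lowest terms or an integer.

The ambient interval has length m(A) = 11 - 1 = 10.
Since the holes are disjoint and sit inside A, by finite additivity
  m(H) = sum_i (b_i - a_i), and m(A \ H) = m(A) - m(H).
Computing the hole measures:
  m(H_1) = 7/4 - 5/4 = 1/2.
  m(H_2) = 15/4 - 11/4 = 1.
Summed: m(H) = 1/2 + 1 = 3/2.
So m(A \ H) = 10 - 3/2 = 17/2.

17/2


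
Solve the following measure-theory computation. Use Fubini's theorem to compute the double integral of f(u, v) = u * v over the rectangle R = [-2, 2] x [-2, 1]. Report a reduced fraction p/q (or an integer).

f(u, v) is a tensor product of a function of u and a function of v, and both factors are bounded continuous (hence Lebesgue integrable) on the rectangle, so Fubini's theorem applies:
  integral_R f d(m x m) = (integral_a1^b1 u du) * (integral_a2^b2 v dv).
Inner integral in u: integral_{-2}^{2} u du = (2^2 - (-2)^2)/2
  = 0.
Inner integral in v: integral_{-2}^{1} v dv = (1^2 - (-2)^2)/2
  = -3/2.
Product: (0) * (-3/2) = 0.

0


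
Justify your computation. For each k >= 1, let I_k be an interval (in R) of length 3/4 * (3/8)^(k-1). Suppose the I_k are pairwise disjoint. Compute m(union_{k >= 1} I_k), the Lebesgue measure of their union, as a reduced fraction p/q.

By countable additivity of the Lebesgue measure on pairwise disjoint measurable sets,
  m(union_{k >= 1} I_k) = sum_{k >= 1} m(I_k) = sum_{k >= 1} a * r^(k-1),
  with a = 3/4 and r = 3/8.
Since 0 < r = 3/8 < 1, the geometric series converges:
  sum_{k >= 1} a * r^(k-1) = a / (1 - r).
  = 3/4 / (1 - 3/8)
  = 3/4 / (5/8)
  = 6/5.

6/5


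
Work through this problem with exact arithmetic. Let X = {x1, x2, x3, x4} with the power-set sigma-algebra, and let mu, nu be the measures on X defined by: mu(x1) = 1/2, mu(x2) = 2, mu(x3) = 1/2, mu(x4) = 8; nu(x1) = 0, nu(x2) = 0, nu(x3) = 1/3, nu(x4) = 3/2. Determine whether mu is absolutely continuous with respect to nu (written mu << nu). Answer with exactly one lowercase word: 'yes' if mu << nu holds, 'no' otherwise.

mu << nu means: every nu-null measurable set is also mu-null; equivalently, for every atom x, if nu({x}) = 0 then mu({x}) = 0.
Checking each atom:
  x1: nu = 0, mu = 1/2 > 0 -> violates mu << nu.
  x2: nu = 0, mu = 2 > 0 -> violates mu << nu.
  x3: nu = 1/3 > 0 -> no constraint.
  x4: nu = 3/2 > 0 -> no constraint.
The atom(s) x1, x2 violate the condition (nu = 0 but mu > 0). Therefore mu is NOT absolutely continuous w.r.t. nu.

no


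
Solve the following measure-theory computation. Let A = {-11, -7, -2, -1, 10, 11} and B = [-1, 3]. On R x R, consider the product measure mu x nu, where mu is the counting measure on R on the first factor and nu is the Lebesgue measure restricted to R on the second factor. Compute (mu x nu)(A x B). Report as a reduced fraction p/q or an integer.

For a measurable rectangle A x B, the product measure satisfies
  (mu x nu)(A x B) = mu(A) * nu(B).
  mu(A) = 6.
  nu(B) = 4.
  (mu x nu)(A x B) = 6 * 4 = 24.

24


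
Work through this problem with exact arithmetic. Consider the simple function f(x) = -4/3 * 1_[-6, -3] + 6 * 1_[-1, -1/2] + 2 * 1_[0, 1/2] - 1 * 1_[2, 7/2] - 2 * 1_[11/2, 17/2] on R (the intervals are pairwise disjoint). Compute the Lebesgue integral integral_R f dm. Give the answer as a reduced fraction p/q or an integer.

For a simple function f = sum_i c_i * 1_{A_i} with disjoint A_i,
  integral f dm = sum_i c_i * m(A_i).
Lengths of the A_i:
  m(A_1) = -3 - (-6) = 3.
  m(A_2) = -1/2 - (-1) = 1/2.
  m(A_3) = 1/2 - 0 = 1/2.
  m(A_4) = 7/2 - 2 = 3/2.
  m(A_5) = 17/2 - 11/2 = 3.
Contributions c_i * m(A_i):
  (-4/3) * (3) = -4.
  (6) * (1/2) = 3.
  (2) * (1/2) = 1.
  (-1) * (3/2) = -3/2.
  (-2) * (3) = -6.
Total: -4 + 3 + 1 - 3/2 - 6 = -15/2.

-15/2


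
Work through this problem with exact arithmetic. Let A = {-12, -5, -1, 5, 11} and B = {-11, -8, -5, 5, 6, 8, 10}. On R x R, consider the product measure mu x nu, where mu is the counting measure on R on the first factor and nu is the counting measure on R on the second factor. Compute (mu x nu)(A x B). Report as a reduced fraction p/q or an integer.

For a measurable rectangle A x B, the product measure satisfies
  (mu x nu)(A x B) = mu(A) * nu(B).
  mu(A) = 5.
  nu(B) = 7.
  (mu x nu)(A x B) = 5 * 7 = 35.

35


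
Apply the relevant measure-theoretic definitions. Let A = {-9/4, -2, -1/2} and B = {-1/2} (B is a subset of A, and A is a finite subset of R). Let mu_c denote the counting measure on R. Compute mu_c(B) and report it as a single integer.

Counting measure assigns mu_c(E) = |E| (number of elements) when E is finite.
B has 1 element(s), so mu_c(B) = 1.

1


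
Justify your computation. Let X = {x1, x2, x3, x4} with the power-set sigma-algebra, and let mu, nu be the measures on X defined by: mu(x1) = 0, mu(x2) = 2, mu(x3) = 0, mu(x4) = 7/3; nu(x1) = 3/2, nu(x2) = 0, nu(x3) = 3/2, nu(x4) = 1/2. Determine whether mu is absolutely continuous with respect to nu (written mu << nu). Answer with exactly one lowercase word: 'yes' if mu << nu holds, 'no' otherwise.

mu << nu means: every nu-null measurable set is also mu-null; equivalently, for every atom x, if nu({x}) = 0 then mu({x}) = 0.
Checking each atom:
  x1: nu = 3/2 > 0 -> no constraint.
  x2: nu = 0, mu = 2 > 0 -> violates mu << nu.
  x3: nu = 3/2 > 0 -> no constraint.
  x4: nu = 1/2 > 0 -> no constraint.
The atom(s) x2 violate the condition (nu = 0 but mu > 0). Therefore mu is NOT absolutely continuous w.r.t. nu.

no


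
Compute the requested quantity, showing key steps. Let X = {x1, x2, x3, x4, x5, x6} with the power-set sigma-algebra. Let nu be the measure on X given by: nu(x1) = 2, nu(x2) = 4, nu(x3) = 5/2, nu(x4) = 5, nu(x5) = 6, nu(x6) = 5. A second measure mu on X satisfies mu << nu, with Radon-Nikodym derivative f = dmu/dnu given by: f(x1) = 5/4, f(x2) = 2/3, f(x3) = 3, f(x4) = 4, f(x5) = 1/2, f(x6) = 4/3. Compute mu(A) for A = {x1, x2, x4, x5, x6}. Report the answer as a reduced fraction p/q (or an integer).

By the defining property of the Radon-Nikodym derivative, for every measurable set A,
  mu(A) = integral_A f dnu.
Since nu is a discrete measure concentrated on the atoms of X, the integral over A reduces to the sum
  mu(A) = sum_{x in A} f(x) * nu({x}).
Computing each term:
  x1: f(x1) * nu(x1) = 5/4 * 2 = 5/2.
  x2: f(x2) * nu(x2) = 2/3 * 4 = 8/3.
  x4: f(x4) * nu(x4) = 4 * 5 = 20.
  x5: f(x5) * nu(x5) = 1/2 * 6 = 3.
  x6: f(x6) * nu(x6) = 4/3 * 5 = 20/3.
Summing: mu(A) = 5/2 + 8/3 + 20 + 3 + 20/3 = 209/6.

209/6


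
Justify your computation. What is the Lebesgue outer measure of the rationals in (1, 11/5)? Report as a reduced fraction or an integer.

Q cap (1, 11/5) is countable; list its elements as q_1, q_2, ... . Fix eps > 0 and cover the k-th point by an interval of length eps * 2^(-k). The cover has total length eps * sum_{k>=1} 2^(-k) = eps, so by definition of outer measure m*(Q cap (1, 11/5)) <= eps. Since eps was arbitrary and m* >= 0, the outer measure is 0.

0


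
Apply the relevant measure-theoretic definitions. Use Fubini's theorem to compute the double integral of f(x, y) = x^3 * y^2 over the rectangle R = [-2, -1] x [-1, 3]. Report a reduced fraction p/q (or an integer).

f(x, y) is a tensor product of a function of x and a function of y, and both factors are bounded continuous (hence Lebesgue integrable) on the rectangle, so Fubini's theorem applies:
  integral_R f d(m x m) = (integral_a1^b1 x^3 dx) * (integral_a2^b2 y^2 dy).
Inner integral in x: integral_{-2}^{-1} x^3 dx = ((-1)^4 - (-2)^4)/4
  = -15/4.
Inner integral in y: integral_{-1}^{3} y^2 dy = (3^3 - (-1)^3)/3
  = 28/3.
Product: (-15/4) * (28/3) = -35.

-35


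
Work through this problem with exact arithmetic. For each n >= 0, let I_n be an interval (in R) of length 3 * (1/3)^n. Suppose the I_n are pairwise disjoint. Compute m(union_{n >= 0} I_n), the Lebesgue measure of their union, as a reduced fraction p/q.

By countable additivity of the Lebesgue measure on pairwise disjoint measurable sets,
  m(union_{n >= 0} I_n) = sum_{n >= 0} m(I_n) = sum_{n >= 0} a * r^n,
  with a = 3 and r = 1/3.
Since 0 < r = 1/3 < 1, the geometric series converges:
  sum_{n >= 0} a * r^n = a / (1 - r).
  = 3 / (1 - 1/3)
  = 3 / (2/3)
  = 9/2.

9/2


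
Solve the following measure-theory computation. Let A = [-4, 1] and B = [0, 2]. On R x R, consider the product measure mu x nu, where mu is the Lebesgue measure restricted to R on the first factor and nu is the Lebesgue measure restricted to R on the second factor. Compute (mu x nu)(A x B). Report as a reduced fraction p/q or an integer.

For a measurable rectangle A x B, the product measure satisfies
  (mu x nu)(A x B) = mu(A) * nu(B).
  mu(A) = 5.
  nu(B) = 2.
  (mu x nu)(A x B) = 5 * 2 = 10.

10


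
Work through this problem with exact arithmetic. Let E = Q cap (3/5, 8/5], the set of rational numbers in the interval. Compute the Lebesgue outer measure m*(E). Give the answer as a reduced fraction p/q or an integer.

The set Q cap (3/5, 8/5] is countable (a subset of the countable set Q). Lebesgue outer measure of any countable set is 0: each singleton {q} has m*({q}) = 0, and by countable subadditivity m*(union_k {q_k}) <= sum_k m*({q_k}) = sum_k 0 = 0. The reverse inequality m*(E) >= 0 is automatic. So m*(Q cap (3/5, 8/5]) = 0.

0


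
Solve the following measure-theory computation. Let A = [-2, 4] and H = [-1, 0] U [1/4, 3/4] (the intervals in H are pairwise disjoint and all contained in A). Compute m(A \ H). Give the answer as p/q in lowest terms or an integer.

The ambient interval has length m(A) = 4 - (-2) = 6.
Since the holes are disjoint and sit inside A, by finite additivity
  m(H) = sum_i (b_i - a_i), and m(A \ H) = m(A) - m(H).
Computing the hole measures:
  m(H_1) = 0 - (-1) = 1.
  m(H_2) = 3/4 - 1/4 = 1/2.
Summed: m(H) = 1 + 1/2 = 3/2.
So m(A \ H) = 6 - 3/2 = 9/2.

9/2


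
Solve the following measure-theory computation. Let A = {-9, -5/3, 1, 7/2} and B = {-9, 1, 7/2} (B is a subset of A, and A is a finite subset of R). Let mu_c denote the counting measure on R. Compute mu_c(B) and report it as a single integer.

Counting measure assigns mu_c(E) = |E| (number of elements) when E is finite.
B has 3 element(s), so mu_c(B) = 3.

3


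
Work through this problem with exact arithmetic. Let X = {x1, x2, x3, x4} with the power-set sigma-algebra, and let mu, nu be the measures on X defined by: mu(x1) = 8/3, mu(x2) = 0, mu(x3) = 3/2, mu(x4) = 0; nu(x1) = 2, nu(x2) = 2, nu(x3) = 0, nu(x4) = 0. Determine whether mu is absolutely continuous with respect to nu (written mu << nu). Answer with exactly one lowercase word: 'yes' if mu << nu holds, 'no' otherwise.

mu << nu means: every nu-null measurable set is also mu-null; equivalently, for every atom x, if nu({x}) = 0 then mu({x}) = 0.
Checking each atom:
  x1: nu = 2 > 0 -> no constraint.
  x2: nu = 2 > 0 -> no constraint.
  x3: nu = 0, mu = 3/2 > 0 -> violates mu << nu.
  x4: nu = 0, mu = 0 -> consistent with mu << nu.
The atom(s) x3 violate the condition (nu = 0 but mu > 0). Therefore mu is NOT absolutely continuous w.r.t. nu.

no


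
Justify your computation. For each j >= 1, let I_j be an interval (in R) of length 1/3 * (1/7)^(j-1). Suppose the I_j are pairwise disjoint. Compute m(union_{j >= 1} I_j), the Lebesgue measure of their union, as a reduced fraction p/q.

By countable additivity of the Lebesgue measure on pairwise disjoint measurable sets,
  m(union_{j >= 1} I_j) = sum_{j >= 1} m(I_j) = sum_{j >= 1} a * r^(j-1),
  with a = 1/3 and r = 1/7.
Since 0 < r = 1/7 < 1, the geometric series converges:
  sum_{j >= 1} a * r^(j-1) = a / (1 - r).
  = 1/3 / (1 - 1/7)
  = 1/3 / (6/7)
  = 7/18.

7/18


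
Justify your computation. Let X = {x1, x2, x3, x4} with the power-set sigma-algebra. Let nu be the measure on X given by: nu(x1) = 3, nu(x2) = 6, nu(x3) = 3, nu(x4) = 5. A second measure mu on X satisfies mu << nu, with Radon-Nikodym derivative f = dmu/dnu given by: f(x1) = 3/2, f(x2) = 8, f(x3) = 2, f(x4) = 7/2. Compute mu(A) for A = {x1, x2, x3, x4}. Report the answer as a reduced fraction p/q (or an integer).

By the defining property of the Radon-Nikodym derivative, for every measurable set A,
  mu(A) = integral_A f dnu.
Since nu is a discrete measure concentrated on the atoms of X, the integral over A reduces to the sum
  mu(A) = sum_{x in A} f(x) * nu({x}).
Computing each term:
  x1: f(x1) * nu(x1) = 3/2 * 3 = 9/2.
  x2: f(x2) * nu(x2) = 8 * 6 = 48.
  x3: f(x3) * nu(x3) = 2 * 3 = 6.
  x4: f(x4) * nu(x4) = 7/2 * 5 = 35/2.
Summing: mu(A) = 9/2 + 48 + 6 + 35/2 = 76.

76


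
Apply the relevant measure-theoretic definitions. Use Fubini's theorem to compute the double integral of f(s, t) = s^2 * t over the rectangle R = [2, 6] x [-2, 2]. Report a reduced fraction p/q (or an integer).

f(s, t) is a tensor product of a function of s and a function of t, and both factors are bounded continuous (hence Lebesgue integrable) on the rectangle, so Fubini's theorem applies:
  integral_R f d(m x m) = (integral_a1^b1 s^2 ds) * (integral_a2^b2 t dt).
Inner integral in s: integral_{2}^{6} s^2 ds = (6^3 - 2^3)/3
  = 208/3.
Inner integral in t: integral_{-2}^{2} t dt = (2^2 - (-2)^2)/2
  = 0.
Product: (208/3) * (0) = 0.

0


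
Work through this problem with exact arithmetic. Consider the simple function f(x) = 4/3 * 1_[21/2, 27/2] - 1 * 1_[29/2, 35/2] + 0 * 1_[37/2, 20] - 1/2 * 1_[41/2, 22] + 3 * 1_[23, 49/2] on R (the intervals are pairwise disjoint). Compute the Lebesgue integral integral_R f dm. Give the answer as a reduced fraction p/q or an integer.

For a simple function f = sum_i c_i * 1_{A_i} with disjoint A_i,
  integral f dm = sum_i c_i * m(A_i).
Lengths of the A_i:
  m(A_1) = 27/2 - 21/2 = 3.
  m(A_2) = 35/2 - 29/2 = 3.
  m(A_3) = 20 - 37/2 = 3/2.
  m(A_4) = 22 - 41/2 = 3/2.
  m(A_5) = 49/2 - 23 = 3/2.
Contributions c_i * m(A_i):
  (4/3) * (3) = 4.
  (-1) * (3) = -3.
  (0) * (3/2) = 0.
  (-1/2) * (3/2) = -3/4.
  (3) * (3/2) = 9/2.
Total: 4 - 3 + 0 - 3/4 + 9/2 = 19/4.

19/4


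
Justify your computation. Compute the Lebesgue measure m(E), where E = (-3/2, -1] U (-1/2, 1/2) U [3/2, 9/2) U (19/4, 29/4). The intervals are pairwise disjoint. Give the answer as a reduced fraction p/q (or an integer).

For pairwise disjoint intervals, m(union_i I_i) = sum_i m(I_i),
and m is invariant under swapping open/closed endpoints (single points have measure 0).
So m(E) = sum_i (b_i - a_i).
  I_1 has length -1 - (-3/2) = 1/2.
  I_2 has length 1/2 - (-1/2) = 1.
  I_3 has length 9/2 - 3/2 = 3.
  I_4 has length 29/4 - 19/4 = 5/2.
Summing:
  m(E) = 1/2 + 1 + 3 + 5/2 = 7.

7


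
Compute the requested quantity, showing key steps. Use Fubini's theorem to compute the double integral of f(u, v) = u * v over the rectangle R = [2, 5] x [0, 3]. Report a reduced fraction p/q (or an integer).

f(u, v) is a tensor product of a function of u and a function of v, and both factors are bounded continuous (hence Lebesgue integrable) on the rectangle, so Fubini's theorem applies:
  integral_R f d(m x m) = (integral_a1^b1 u du) * (integral_a2^b2 v dv).
Inner integral in u: integral_{2}^{5} u du = (5^2 - 2^2)/2
  = 21/2.
Inner integral in v: integral_{0}^{3} v dv = (3^2 - 0^2)/2
  = 9/2.
Product: (21/2) * (9/2) = 189/4.

189/4


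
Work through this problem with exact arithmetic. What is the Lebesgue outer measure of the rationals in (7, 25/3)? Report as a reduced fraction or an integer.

Q cap (7, 25/3) is countable; list its elements as q_1, q_2, ... . Fix eps > 0 and cover the k-th point by an interval of length eps * 2^(-k). The cover has total length eps * sum_{k>=1} 2^(-k) = eps, so by definition of outer measure m*(Q cap (7, 25/3)) <= eps. Since eps was arbitrary and m* >= 0, the outer measure is 0.

0


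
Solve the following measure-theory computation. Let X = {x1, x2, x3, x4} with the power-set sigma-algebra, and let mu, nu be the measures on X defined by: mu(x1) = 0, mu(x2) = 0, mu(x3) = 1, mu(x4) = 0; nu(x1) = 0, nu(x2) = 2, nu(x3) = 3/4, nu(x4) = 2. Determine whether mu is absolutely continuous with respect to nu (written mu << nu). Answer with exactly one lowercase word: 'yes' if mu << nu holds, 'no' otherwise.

mu << nu means: every nu-null measurable set is also mu-null; equivalently, for every atom x, if nu({x}) = 0 then mu({x}) = 0.
Checking each atom:
  x1: nu = 0, mu = 0 -> consistent with mu << nu.
  x2: nu = 2 > 0 -> no constraint.
  x3: nu = 3/4 > 0 -> no constraint.
  x4: nu = 2 > 0 -> no constraint.
No atom violates the condition. Therefore mu << nu.

yes


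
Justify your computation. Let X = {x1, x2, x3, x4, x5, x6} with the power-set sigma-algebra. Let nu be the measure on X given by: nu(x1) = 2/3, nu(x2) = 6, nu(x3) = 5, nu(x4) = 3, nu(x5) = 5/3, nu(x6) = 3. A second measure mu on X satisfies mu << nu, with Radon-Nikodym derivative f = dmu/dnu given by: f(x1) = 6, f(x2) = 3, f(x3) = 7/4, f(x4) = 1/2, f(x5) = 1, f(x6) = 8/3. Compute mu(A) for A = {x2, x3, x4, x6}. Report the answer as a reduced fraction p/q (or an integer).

By the defining property of the Radon-Nikodym derivative, for every measurable set A,
  mu(A) = integral_A f dnu.
Since nu is a discrete measure concentrated on the atoms of X, the integral over A reduces to the sum
  mu(A) = sum_{x in A} f(x) * nu({x}).
Computing each term:
  x2: f(x2) * nu(x2) = 3 * 6 = 18.
  x3: f(x3) * nu(x3) = 7/4 * 5 = 35/4.
  x4: f(x4) * nu(x4) = 1/2 * 3 = 3/2.
  x6: f(x6) * nu(x6) = 8/3 * 3 = 8.
Summing: mu(A) = 18 + 35/4 + 3/2 + 8 = 145/4.

145/4


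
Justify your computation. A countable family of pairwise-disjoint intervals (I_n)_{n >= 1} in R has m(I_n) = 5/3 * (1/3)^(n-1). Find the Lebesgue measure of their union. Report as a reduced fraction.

By countable additivity of the Lebesgue measure on pairwise disjoint measurable sets,
  m(union_{n >= 1} I_n) = sum_{n >= 1} m(I_n) = sum_{n >= 1} a * r^(n-1),
  with a = 5/3 and r = 1/3.
Since 0 < r = 1/3 < 1, the geometric series converges:
  sum_{n >= 1} a * r^(n-1) = a / (1 - r).
  = 5/3 / (1 - 1/3)
  = 5/3 / (2/3)
  = 5/2.

5/2


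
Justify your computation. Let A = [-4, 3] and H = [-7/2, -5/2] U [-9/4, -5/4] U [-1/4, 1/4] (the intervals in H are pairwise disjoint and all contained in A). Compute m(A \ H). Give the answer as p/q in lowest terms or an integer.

The ambient interval has length m(A) = 3 - (-4) = 7.
Since the holes are disjoint and sit inside A, by finite additivity
  m(H) = sum_i (b_i - a_i), and m(A \ H) = m(A) - m(H).
Computing the hole measures:
  m(H_1) = -5/2 - (-7/2) = 1.
  m(H_2) = -5/4 - (-9/4) = 1.
  m(H_3) = 1/4 - (-1/4) = 1/2.
Summed: m(H) = 1 + 1 + 1/2 = 5/2.
So m(A \ H) = 7 - 5/2 = 9/2.

9/2


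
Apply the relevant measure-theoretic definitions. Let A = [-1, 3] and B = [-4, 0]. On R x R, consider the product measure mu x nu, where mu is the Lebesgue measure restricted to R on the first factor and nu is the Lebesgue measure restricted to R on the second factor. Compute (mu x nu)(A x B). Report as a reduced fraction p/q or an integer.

For a measurable rectangle A x B, the product measure satisfies
  (mu x nu)(A x B) = mu(A) * nu(B).
  mu(A) = 4.
  nu(B) = 4.
  (mu x nu)(A x B) = 4 * 4 = 16.

16


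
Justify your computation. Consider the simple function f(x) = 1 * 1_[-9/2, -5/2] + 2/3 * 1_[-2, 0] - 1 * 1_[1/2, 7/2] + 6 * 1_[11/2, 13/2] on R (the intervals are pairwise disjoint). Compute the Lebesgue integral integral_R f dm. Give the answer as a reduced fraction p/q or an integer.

For a simple function f = sum_i c_i * 1_{A_i} with disjoint A_i,
  integral f dm = sum_i c_i * m(A_i).
Lengths of the A_i:
  m(A_1) = -5/2 - (-9/2) = 2.
  m(A_2) = 0 - (-2) = 2.
  m(A_3) = 7/2 - 1/2 = 3.
  m(A_4) = 13/2 - 11/2 = 1.
Contributions c_i * m(A_i):
  (1) * (2) = 2.
  (2/3) * (2) = 4/3.
  (-1) * (3) = -3.
  (6) * (1) = 6.
Total: 2 + 4/3 - 3 + 6 = 19/3.

19/3


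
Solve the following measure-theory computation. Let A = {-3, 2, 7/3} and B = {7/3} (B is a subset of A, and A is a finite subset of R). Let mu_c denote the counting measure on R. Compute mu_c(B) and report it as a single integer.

Counting measure assigns mu_c(E) = |E| (number of elements) when E is finite.
B has 1 element(s), so mu_c(B) = 1.

1


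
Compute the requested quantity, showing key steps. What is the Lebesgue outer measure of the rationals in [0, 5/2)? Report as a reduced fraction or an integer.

E = Q cap [0, 5/2) is a subset of Q, which is countable. Enumerate Q = {q_1, q_2, ...}; for any eps > 0, cover q_k by the open interval (q_k - eps/2^(k+1), q_k + eps/2^(k+1)), of length eps/2^k. The total cover length is sum_{k>=1} eps/2^k = eps. Hence m*(E) <= m*(Q) <= eps for every eps > 0, and since outer measure is non-negative, m*(E) = 0.

0


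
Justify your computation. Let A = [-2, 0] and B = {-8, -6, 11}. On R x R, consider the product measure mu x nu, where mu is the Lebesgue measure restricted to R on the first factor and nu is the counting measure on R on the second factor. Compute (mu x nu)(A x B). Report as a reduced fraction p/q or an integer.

For a measurable rectangle A x B, the product measure satisfies
  (mu x nu)(A x B) = mu(A) * nu(B).
  mu(A) = 2.
  nu(B) = 3.
  (mu x nu)(A x B) = 2 * 3 = 6.

6


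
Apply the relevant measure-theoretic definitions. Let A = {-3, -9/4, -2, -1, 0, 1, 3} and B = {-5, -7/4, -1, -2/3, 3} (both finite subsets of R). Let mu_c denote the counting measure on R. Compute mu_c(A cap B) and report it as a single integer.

Counting measure on a finite set equals cardinality. mu_c(A cap B) = |A cap B| (elements appearing in both).
Enumerating the elements of A that also lie in B gives 2 element(s).
So mu_c(A cap B) = 2.

2


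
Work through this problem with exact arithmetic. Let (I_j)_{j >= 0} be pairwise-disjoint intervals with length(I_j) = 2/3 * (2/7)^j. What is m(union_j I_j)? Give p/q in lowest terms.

By countable additivity of the Lebesgue measure on pairwise disjoint measurable sets,
  m(union_{j >= 0} I_j) = sum_{j >= 0} m(I_j) = sum_{j >= 0} a * r^j,
  with a = 2/3 and r = 2/7.
Since 0 < r = 2/7 < 1, the geometric series converges:
  sum_{j >= 0} a * r^j = a / (1 - r).
  = 2/3 / (1 - 2/7)
  = 2/3 / (5/7)
  = 14/15.

14/15


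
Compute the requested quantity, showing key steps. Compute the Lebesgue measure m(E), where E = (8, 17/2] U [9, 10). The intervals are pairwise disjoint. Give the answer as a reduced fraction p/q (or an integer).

For pairwise disjoint intervals, m(union_i I_i) = sum_i m(I_i),
and m is invariant under swapping open/closed endpoints (single points have measure 0).
So m(E) = sum_i (b_i - a_i).
  I_1 has length 17/2 - 8 = 1/2.
  I_2 has length 10 - 9 = 1.
Summing:
  m(E) = 1/2 + 1 = 3/2.

3/2


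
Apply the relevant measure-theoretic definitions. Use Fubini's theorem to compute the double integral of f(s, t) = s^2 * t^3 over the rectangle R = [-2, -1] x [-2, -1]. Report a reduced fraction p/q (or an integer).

f(s, t) is a tensor product of a function of s and a function of t, and both factors are bounded continuous (hence Lebesgue integrable) on the rectangle, so Fubini's theorem applies:
  integral_R f d(m x m) = (integral_a1^b1 s^2 ds) * (integral_a2^b2 t^3 dt).
Inner integral in s: integral_{-2}^{-1} s^2 ds = ((-1)^3 - (-2)^3)/3
  = 7/3.
Inner integral in t: integral_{-2}^{-1} t^3 dt = ((-1)^4 - (-2)^4)/4
  = -15/4.
Product: (7/3) * (-15/4) = -35/4.

-35/4


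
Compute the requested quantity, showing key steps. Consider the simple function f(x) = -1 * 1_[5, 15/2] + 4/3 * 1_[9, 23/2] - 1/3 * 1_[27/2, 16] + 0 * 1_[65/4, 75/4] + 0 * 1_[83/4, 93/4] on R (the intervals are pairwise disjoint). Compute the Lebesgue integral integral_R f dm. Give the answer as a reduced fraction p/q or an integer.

For a simple function f = sum_i c_i * 1_{A_i} with disjoint A_i,
  integral f dm = sum_i c_i * m(A_i).
Lengths of the A_i:
  m(A_1) = 15/2 - 5 = 5/2.
  m(A_2) = 23/2 - 9 = 5/2.
  m(A_3) = 16 - 27/2 = 5/2.
  m(A_4) = 75/4 - 65/4 = 5/2.
  m(A_5) = 93/4 - 83/4 = 5/2.
Contributions c_i * m(A_i):
  (-1) * (5/2) = -5/2.
  (4/3) * (5/2) = 10/3.
  (-1/3) * (5/2) = -5/6.
  (0) * (5/2) = 0.
  (0) * (5/2) = 0.
Total: -5/2 + 10/3 - 5/6 + 0 + 0 = 0.

0


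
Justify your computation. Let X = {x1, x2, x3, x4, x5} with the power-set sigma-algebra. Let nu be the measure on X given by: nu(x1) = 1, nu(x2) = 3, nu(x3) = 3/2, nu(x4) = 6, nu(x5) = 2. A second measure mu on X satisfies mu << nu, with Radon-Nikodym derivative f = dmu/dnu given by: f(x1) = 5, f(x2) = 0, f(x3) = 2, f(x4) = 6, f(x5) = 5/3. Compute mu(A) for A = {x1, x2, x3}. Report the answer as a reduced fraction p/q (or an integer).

By the defining property of the Radon-Nikodym derivative, for every measurable set A,
  mu(A) = integral_A f dnu.
Since nu is a discrete measure concentrated on the atoms of X, the integral over A reduces to the sum
  mu(A) = sum_{x in A} f(x) * nu({x}).
Computing each term:
  x1: f(x1) * nu(x1) = 5 * 1 = 5.
  x2: f(x2) * nu(x2) = 0 * 3 = 0.
  x3: f(x3) * nu(x3) = 2 * 3/2 = 3.
Summing: mu(A) = 5 + 0 + 3 = 8.

8


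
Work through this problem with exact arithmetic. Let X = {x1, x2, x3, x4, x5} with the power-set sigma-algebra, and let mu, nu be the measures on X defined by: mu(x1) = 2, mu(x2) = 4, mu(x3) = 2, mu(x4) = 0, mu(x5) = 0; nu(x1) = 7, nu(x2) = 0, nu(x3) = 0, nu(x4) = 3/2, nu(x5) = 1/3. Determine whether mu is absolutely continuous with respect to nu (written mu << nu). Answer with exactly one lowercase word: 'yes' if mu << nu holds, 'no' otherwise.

mu << nu means: every nu-null measurable set is also mu-null; equivalently, for every atom x, if nu({x}) = 0 then mu({x}) = 0.
Checking each atom:
  x1: nu = 7 > 0 -> no constraint.
  x2: nu = 0, mu = 4 > 0 -> violates mu << nu.
  x3: nu = 0, mu = 2 > 0 -> violates mu << nu.
  x4: nu = 3/2 > 0 -> no constraint.
  x5: nu = 1/3 > 0 -> no constraint.
The atom(s) x2, x3 violate the condition (nu = 0 but mu > 0). Therefore mu is NOT absolutely continuous w.r.t. nu.

no


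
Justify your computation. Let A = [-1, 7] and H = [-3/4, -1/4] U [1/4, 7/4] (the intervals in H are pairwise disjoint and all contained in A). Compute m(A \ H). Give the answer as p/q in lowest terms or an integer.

The ambient interval has length m(A) = 7 - (-1) = 8.
Since the holes are disjoint and sit inside A, by finite additivity
  m(H) = sum_i (b_i - a_i), and m(A \ H) = m(A) - m(H).
Computing the hole measures:
  m(H_1) = -1/4 - (-3/4) = 1/2.
  m(H_2) = 7/4 - 1/4 = 3/2.
Summed: m(H) = 1/2 + 3/2 = 2.
So m(A \ H) = 8 - 2 = 6.

6


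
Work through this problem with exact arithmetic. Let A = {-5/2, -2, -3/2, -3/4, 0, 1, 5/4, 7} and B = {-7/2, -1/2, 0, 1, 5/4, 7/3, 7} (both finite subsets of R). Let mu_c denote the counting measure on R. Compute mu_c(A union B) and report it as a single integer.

Counting measure on a finite set equals cardinality. By inclusion-exclusion, |A union B| = |A| + |B| - |A cap B|.
|A| = 8, |B| = 7, |A cap B| = 4.
So mu_c(A union B) = 8 + 7 - 4 = 11.

11


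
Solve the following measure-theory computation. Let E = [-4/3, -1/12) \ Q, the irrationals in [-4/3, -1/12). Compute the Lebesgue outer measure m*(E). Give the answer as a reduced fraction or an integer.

The interval I = [-4/3, -1/12) has m(I) = -1/12 - (-4/3) = 5/4 (endpoints are measure-zero, so open/closed/half-open agree). Write I = (I cap Q) u (I \ Q). The rationals in I are countable, so m*(I cap Q) = 0 (cover each rational by intervals whose total length is arbitrarily small). By countable subadditivity m*(I) <= m*(I cap Q) + m*(I \ Q), hence m*(I \ Q) >= m(I) = 5/4. The reverse inequality m*(I \ Q) <= m*(I) = 5/4 is trivial since (I \ Q) is a subset of I. Therefore m*(I \ Q) = 5/4.

5/4


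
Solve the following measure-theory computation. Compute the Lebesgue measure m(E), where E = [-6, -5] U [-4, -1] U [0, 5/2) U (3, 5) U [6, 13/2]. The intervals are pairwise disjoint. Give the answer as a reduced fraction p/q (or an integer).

For pairwise disjoint intervals, m(union_i I_i) = sum_i m(I_i),
and m is invariant under swapping open/closed endpoints (single points have measure 0).
So m(E) = sum_i (b_i - a_i).
  I_1 has length -5 - (-6) = 1.
  I_2 has length -1 - (-4) = 3.
  I_3 has length 5/2 - 0 = 5/2.
  I_4 has length 5 - 3 = 2.
  I_5 has length 13/2 - 6 = 1/2.
Summing:
  m(E) = 1 + 3 + 5/2 + 2 + 1/2 = 9.

9


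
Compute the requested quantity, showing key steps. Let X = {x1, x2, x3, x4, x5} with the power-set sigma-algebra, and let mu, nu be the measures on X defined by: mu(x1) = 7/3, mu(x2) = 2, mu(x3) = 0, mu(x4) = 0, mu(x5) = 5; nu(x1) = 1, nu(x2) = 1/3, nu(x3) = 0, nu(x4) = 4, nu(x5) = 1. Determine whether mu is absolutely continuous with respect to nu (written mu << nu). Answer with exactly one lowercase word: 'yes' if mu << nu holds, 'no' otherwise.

mu << nu means: every nu-null measurable set is also mu-null; equivalently, for every atom x, if nu({x}) = 0 then mu({x}) = 0.
Checking each atom:
  x1: nu = 1 > 0 -> no constraint.
  x2: nu = 1/3 > 0 -> no constraint.
  x3: nu = 0, mu = 0 -> consistent with mu << nu.
  x4: nu = 4 > 0 -> no constraint.
  x5: nu = 1 > 0 -> no constraint.
No atom violates the condition. Therefore mu << nu.

yes


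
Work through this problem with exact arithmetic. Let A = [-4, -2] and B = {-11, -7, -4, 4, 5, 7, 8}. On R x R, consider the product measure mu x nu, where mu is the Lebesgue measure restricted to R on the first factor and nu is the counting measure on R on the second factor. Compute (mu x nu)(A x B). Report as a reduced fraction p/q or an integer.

For a measurable rectangle A x B, the product measure satisfies
  (mu x nu)(A x B) = mu(A) * nu(B).
  mu(A) = 2.
  nu(B) = 7.
  (mu x nu)(A x B) = 2 * 7 = 14.

14


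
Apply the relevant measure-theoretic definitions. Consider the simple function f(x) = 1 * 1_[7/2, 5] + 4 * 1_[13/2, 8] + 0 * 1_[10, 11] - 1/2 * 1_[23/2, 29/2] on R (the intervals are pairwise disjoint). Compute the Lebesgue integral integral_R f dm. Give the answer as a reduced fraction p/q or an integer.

For a simple function f = sum_i c_i * 1_{A_i} with disjoint A_i,
  integral f dm = sum_i c_i * m(A_i).
Lengths of the A_i:
  m(A_1) = 5 - 7/2 = 3/2.
  m(A_2) = 8 - 13/2 = 3/2.
  m(A_3) = 11 - 10 = 1.
  m(A_4) = 29/2 - 23/2 = 3.
Contributions c_i * m(A_i):
  (1) * (3/2) = 3/2.
  (4) * (3/2) = 6.
  (0) * (1) = 0.
  (-1/2) * (3) = -3/2.
Total: 3/2 + 6 + 0 - 3/2 = 6.

6


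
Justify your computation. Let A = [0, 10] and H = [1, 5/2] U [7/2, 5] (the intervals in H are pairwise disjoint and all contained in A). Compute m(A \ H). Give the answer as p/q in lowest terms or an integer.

The ambient interval has length m(A) = 10 - 0 = 10.
Since the holes are disjoint and sit inside A, by finite additivity
  m(H) = sum_i (b_i - a_i), and m(A \ H) = m(A) - m(H).
Computing the hole measures:
  m(H_1) = 5/2 - 1 = 3/2.
  m(H_2) = 5 - 7/2 = 3/2.
Summed: m(H) = 3/2 + 3/2 = 3.
So m(A \ H) = 10 - 3 = 7.

7


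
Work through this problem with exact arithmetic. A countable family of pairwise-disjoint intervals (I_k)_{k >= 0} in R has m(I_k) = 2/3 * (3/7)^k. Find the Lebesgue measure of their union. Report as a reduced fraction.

By countable additivity of the Lebesgue measure on pairwise disjoint measurable sets,
  m(union_{k >= 0} I_k) = sum_{k >= 0} m(I_k) = sum_{k >= 0} a * r^k,
  with a = 2/3 and r = 3/7.
Since 0 < r = 3/7 < 1, the geometric series converges:
  sum_{k >= 0} a * r^k = a / (1 - r).
  = 2/3 / (1 - 3/7)
  = 2/3 / (4/7)
  = 7/6.

7/6
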